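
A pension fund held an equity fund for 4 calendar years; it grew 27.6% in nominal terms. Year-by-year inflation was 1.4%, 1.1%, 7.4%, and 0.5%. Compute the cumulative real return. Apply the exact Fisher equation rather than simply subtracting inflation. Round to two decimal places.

Cumulative inflation factor: 1.014 × 1.011 × 1.074 × 1.005 ≈ 1.10652.
Nominal growth factor: 1.27600. Real growth factor = 1.27600 / 1.10652 ≈ 1.15316.
Total real return ≈ 15.3164%.

15.32%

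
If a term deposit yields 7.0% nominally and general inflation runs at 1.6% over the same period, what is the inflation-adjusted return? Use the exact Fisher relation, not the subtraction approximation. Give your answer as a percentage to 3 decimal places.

Real return via the Fisher equation: (1 + 7.0%)/(1 + 1.6%) − 1 = 1.070/1.016 − 1 ≈ 0.05315.

5.315%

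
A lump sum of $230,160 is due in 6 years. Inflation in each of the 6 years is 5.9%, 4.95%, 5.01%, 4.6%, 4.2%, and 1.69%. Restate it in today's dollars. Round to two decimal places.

Price-level factor over 6 years: 1.059 × 1.0495 × 1.0501 × 1.046 × 1.042 × 1.0169 ≈ 1.2935604011.
Purchasing power today: $230,160 divided by that factor.

$177,927.52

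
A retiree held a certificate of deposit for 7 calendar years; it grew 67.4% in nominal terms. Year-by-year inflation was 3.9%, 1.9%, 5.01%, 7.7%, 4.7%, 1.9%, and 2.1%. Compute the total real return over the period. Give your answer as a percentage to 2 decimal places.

Cumulative inflation factor: 1.039 × 1.019 × 1.0501 × 1.077 × 1.047 × 1.019 × 1.021 ≈ 1.30432.
Nominal growth factor: 1.67400. Real growth factor = 1.67400 / 1.30432 ≈ 1.28343.
Total real return ≈ 28.3432%.

28.34%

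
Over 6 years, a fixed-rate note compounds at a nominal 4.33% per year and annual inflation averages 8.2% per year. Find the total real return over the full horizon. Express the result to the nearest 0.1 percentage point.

-19.6%

The annual real rate is (1+4.33%)/(1+8.2%) − 1 = -3.5767%.
Compounded over 6 years: (1 + -0.035767)^6 − 1 ≈ -0.19630.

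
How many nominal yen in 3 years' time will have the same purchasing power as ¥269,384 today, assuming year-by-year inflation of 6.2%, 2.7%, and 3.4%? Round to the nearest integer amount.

¥303,800

Cumulative price-level factor: 1.062 × 1.027 × 1.034 = 1.127756916.
Multiplying ¥269,384 by the price-level factor gives the future nominal sum.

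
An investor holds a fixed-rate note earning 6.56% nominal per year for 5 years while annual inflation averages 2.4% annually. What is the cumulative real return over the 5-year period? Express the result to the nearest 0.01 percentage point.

The annual real rate is (1+6.56%)/(1+2.4%) − 1 = 4.0625%.
Compounded over 5 years: (1 + 0.040625)^5 − 1 ≈ 0.22031.

22.03%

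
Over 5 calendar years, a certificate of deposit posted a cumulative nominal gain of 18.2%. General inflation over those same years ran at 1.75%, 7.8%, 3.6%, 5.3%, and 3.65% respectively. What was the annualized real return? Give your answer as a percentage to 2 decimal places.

-0.96%

Cumulative inflation factor: 1.0175 × 1.078 × 1.036 × 1.053 × 1.0365 ≈ 1.24025.
Nominal growth factor: 1.18200. Real growth factor = 1.18200 / 1.24025 ≈ 0.95303.
Annualized: 0.95303^(1/5) − 1 ≈ -0.00958.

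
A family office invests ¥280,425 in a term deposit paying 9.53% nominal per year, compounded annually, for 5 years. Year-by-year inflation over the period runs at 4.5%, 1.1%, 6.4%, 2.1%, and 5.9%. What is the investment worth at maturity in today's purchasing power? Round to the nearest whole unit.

Nominal value at maturity: ¥280,425 × (1 + 9.53%)^5 ≈ ¥442,061.
Price-level factor over 5 years: 1.045 × 1.011 × 1.064 × 1.021 × 1.059 ≈ 1.2154323075.
Dividing the nominal maturity value by the price-level factor gives the value in today's money.

¥363,707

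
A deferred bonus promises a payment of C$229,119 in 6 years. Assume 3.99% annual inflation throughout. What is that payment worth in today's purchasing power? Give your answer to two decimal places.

C$181,180.58

Price-level factor over 6 years: (1 + 3.99%)^6 ≈ 1.2645892022.
Purchasing power today: C$229,119 divided by that factor.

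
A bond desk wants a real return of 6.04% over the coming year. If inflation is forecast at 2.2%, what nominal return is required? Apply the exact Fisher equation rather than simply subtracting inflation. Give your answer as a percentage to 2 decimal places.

8.37%

By the Fisher equation, 1 + r_nom = (1 + 6.04%)(1 + 2.2%) = 1.0604 × 1.022 = 1.0837288.
So r_nom = 8.37288%.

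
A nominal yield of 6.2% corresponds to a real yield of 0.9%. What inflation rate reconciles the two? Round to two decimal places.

From (1+r_nom) = (1+r_real)(1+π), we get 1+π = (1 + 6.2%)/(1 + 0.9%) = 1.062/1.009 ≈ 1.05253.
So π ≈ 5.2527%.

5.25%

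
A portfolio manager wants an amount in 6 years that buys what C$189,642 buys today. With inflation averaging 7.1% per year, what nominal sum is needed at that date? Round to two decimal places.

C$286,201.14

Cumulative price-level factor: (1+7.1%)^6 ≈ 1.5091653487.
The nominal amount required is C$189,642 scaled up by that factor.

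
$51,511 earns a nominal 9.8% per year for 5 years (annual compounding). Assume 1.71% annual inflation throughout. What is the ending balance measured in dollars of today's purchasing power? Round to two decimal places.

$75,525.47

Nominal value at maturity: $51,511 × (1 + 9.8%)^5 ≈ $82,207.55.
Price-level factor over 5 years: (1 + 1.71%)^5 ≈ 1.0884745311.
The maturity value deflated by that factor is the answer in today's purchasing power.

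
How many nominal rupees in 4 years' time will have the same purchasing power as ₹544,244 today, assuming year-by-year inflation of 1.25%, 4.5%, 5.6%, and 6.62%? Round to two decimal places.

₹648,347.09

Cumulative price-level factor: 1.0125 × 1.045 × 1.056 × 1.0662 = 1.1912801868.
The nominal amount required is ₹544,244 scaled up by that factor.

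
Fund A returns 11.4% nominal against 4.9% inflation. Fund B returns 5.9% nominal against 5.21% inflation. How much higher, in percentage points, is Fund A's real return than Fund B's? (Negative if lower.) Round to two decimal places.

Fund A real return: 1.114/1.049 − 1 = 6.196%.
Fund B real return: 1.059/1.0521 − 1 = 0.656%.
Difference: 6.196 − 0.656 = 5.540 pp.

5.54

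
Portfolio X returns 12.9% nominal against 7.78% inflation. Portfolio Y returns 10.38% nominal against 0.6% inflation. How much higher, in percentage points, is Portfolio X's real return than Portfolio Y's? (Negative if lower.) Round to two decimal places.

-4.97

Portfolio X real return: 1.129/1.0778 − 1 = 4.750%.
Portfolio Y real return: 1.1038/1.006 − 1 = 9.722%.
Difference: 4.750 − 9.722 = -4.972 pp.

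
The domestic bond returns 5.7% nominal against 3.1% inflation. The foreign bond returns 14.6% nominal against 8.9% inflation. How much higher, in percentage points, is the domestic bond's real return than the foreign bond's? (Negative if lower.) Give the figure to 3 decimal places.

The domestic bond real return: 1.057/1.031 − 1 = 2.5218%.
The foreign bond real return: 1.146/1.089 − 1 = 5.2342%.
Difference: 2.5218 − 5.2342 = -2.7124 pp.

-2.712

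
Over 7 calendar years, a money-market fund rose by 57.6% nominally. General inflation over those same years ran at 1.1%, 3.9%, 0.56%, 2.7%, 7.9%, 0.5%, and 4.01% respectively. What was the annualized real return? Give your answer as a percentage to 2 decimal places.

3.68%

Cumulative inflation factor: 1.011 × 1.039 × 1.0056 × 1.027 × 1.079 × 1.005 × 1.0401 ≈ 1.22356.
Nominal growth factor: 1.57600. Real growth factor = 1.57600 / 1.22356 ≈ 1.28805.
Annualized: 1.28805^(1/7) − 1 ≈ 0.03682.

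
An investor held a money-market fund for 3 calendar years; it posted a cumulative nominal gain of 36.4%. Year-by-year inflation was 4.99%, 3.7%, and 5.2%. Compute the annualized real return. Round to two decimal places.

6.00%

Cumulative inflation factor: 1.0499 × 1.037 × 1.052 ≈ 1.14536.
Nominal growth factor: 1.36400. Real growth factor = 1.36400 / 1.14536 ≈ 1.19089.
Annualized: 1.19089^(1/3) − 1 ≈ 0.05996.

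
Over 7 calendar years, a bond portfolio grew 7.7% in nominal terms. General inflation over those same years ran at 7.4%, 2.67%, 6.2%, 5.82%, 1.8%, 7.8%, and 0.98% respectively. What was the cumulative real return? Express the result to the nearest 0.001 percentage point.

-21.572%

Cumulative inflation factor: 1.074 × 1.0267 × 1.062 × 1.0582 × 1.018 × 1.078 × 1.0098 ≈ 1.37323.
Nominal growth factor: 1.07700. Real growth factor = 1.07700 / 1.37323 ≈ 0.78428.
Total real return ≈ -21.5715%.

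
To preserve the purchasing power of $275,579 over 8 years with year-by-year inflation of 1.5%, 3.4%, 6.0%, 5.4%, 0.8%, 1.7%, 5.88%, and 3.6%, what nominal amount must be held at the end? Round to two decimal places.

Cumulative price-level factor: 1.015 × 1.034 × 1.060 × 1.054 × 1.008 × 1.017 × 1.0588 × 1.036 ≈ 1.3185245796.
Multiplying $275,579 by the price-level factor gives the future nominal sum.

$363,357.69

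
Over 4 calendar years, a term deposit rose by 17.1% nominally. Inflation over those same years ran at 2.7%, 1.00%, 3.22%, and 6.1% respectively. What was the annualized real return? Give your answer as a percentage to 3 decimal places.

Cumulative inflation factor: 1.027 × 1.0100 × 1.0322 × 1.061 ≈ 1.13598.
Nominal growth factor: 1.17100. Real growth factor = 1.17100 / 1.13598 ≈ 1.03083.
Annualized: 1.03083^(1/4) − 1 ≈ 0.00762.

0.762%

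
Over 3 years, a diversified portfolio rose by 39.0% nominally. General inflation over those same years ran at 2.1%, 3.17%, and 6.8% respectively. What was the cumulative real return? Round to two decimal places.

Cumulative inflation factor: 1.021 × 1.0317 × 1.068 ≈ 1.12499.
Nominal growth factor: 1.39000. Real growth factor = 1.39000 / 1.12499 ≈ 1.23556.
Total real return ≈ 23.5562%.

23.56%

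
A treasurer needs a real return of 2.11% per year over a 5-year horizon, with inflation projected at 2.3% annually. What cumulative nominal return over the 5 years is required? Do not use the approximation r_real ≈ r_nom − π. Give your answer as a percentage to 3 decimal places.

24.371%

Required annual nominal rate: (1+2.11%)(1+2.3%) − 1 = 4.45853%.
Cumulative over 5 years: (1 + 0.0445853)^5 − 1 ≈ 0.24371.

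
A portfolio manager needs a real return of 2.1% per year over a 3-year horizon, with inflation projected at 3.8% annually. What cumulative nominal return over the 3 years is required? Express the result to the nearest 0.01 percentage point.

19.03%

Required annual nominal rate: (1+2.1%)(1+3.8%) − 1 = 5.9798%.
Cumulative over 3 years: (1 + 0.059798)^3 − 1 ≈ 0.19034.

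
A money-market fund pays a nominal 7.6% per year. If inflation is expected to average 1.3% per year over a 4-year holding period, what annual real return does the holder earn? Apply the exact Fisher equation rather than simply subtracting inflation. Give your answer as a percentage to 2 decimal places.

With constant rates the annual real return is the same each year: (1+7.6%)/(1+1.3%) − 1 = 0.06219.

6.22%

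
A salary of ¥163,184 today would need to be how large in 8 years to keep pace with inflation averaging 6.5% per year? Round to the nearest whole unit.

Cumulative price-level factor: (1+6.5%)^8 ≈ 1.6549956713.
Multiplying ¥163,184 by the price-level factor gives the future nominal sum.

¥270,069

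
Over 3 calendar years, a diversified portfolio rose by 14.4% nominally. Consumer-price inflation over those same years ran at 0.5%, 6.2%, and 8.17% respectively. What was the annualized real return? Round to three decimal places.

-0.304%

Cumulative inflation factor: 1.005 × 1.062 × 1.0817 ≈ 1.15451.
Nominal growth factor: 1.14400. Real growth factor = 1.14400 / 1.15451 ≈ 0.99090.
Annualized: 0.99090^(1/3) − 1 ≈ -0.00304.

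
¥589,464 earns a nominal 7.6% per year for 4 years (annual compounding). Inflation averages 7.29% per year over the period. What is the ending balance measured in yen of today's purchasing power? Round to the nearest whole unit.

Nominal value at maturity: ¥589,464 × (1 + 7.6%)^4 ≈ ¥790,144.
Price-level factor over 4 years: (1 + 7.29%)^4 ≈ 1.3250643849.
Dividing the nominal maturity value by the price-level factor gives the value in today's money.

¥596,306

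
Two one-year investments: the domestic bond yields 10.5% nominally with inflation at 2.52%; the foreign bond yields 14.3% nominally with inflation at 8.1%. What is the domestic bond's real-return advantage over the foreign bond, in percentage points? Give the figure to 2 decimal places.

The domestic bond real return: 1.105/1.0252 − 1 = 7.784%.
The foreign bond real return: 1.143/1.081 − 1 = 5.735%.
Difference: 7.784 − 5.735 = 2.049 pp.

2.05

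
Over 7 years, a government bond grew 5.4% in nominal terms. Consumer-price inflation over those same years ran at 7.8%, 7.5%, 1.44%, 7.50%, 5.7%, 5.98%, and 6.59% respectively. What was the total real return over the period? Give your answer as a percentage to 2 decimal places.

-30.15%

Cumulative inflation factor: 1.078 × 1.075 × 1.0144 × 1.0750 × 1.057 × 1.0598 × 1.0659 ≈ 1.50890.
Nominal growth factor: 1.05400. Real growth factor = 1.05400 / 1.50890 ≈ 0.69852.
Total real return ≈ -30.1478%.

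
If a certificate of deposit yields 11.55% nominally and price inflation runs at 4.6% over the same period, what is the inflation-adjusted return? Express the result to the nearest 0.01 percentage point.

Real return via the Fisher equation: (1 + 11.55%)/(1 + 4.6%) − 1 = 1.1155/1.046 − 1 ≈ 0.06644.

6.64%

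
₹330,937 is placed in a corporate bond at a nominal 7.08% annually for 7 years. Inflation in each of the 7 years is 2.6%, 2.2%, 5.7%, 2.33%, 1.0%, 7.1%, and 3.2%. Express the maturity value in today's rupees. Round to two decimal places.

Nominal value at maturity: ₹330,937 × (1 + 7.08%)^7 ≈ ₹534,199.97.
Price-level factor over 7 years: 1.026 × 1.022 × 1.057 × 1.0233 × 1.010 × 1.071 × 1.032 ≈ 1.2660963592.
The maturity value deflated by that factor is the answer in today's purchasing power.

₹421,926.79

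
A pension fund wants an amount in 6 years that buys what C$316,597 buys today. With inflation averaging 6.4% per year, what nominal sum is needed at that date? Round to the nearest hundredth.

Cumulative price-level factor: (1+6.4%)^6 ≈ 1.4509410494.
The nominal amount required is C$316,597 scaled up by that factor.

C$459,363.58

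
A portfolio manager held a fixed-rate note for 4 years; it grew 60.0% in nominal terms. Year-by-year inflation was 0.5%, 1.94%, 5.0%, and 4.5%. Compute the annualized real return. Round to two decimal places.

Cumulative inflation factor: 1.005 × 1.0194 × 1.050 × 1.045 ≈ 1.12413.
Nominal growth factor: 1.60000. Real growth factor = 1.60000 / 1.12413 ≈ 1.42332.
Annualized: 1.42332^(1/4) − 1 ≈ 0.09226.

9.23%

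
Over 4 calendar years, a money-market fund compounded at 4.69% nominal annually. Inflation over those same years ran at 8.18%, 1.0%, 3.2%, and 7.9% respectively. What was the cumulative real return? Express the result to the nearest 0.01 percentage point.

-1.27%

Cumulative inflation factor: 1.0818 × 1.010 × 1.032 × 1.079 ≈ 1.21666.
Nominal growth factor: 1.20122. Real growth factor = 1.20122 / 1.21666 ≈ 0.98730.
Total real return ≈ -1.2695%.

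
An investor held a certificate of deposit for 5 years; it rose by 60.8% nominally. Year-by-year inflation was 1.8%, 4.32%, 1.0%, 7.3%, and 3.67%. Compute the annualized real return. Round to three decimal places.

Cumulative inflation factor: 1.018 × 1.0432 × 1.010 × 1.073 × 1.0367 ≈ 1.19313.
Nominal growth factor: 1.60800. Real growth factor = 1.60800 / 1.19313 ≈ 1.34771.
Annualized: 1.34771^(1/5) − 1 ≈ 0.06150.

6.150%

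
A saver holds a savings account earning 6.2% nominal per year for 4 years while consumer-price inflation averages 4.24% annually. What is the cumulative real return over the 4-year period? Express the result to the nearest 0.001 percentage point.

The annual real rate is (1+6.2%)/(1+4.24%) − 1 = 1.8803%.
Compounded over 4 years: (1 + 0.018803)^4 − 1 ≈ 0.07736.

7.736%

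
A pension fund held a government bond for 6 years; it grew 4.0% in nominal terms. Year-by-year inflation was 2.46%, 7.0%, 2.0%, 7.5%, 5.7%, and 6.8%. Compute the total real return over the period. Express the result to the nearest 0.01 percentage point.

Cumulative inflation factor: 1.0246 × 1.070 × 1.020 × 1.075 × 1.057 × 1.068 ≈ 1.35704.
Nominal growth factor: 1.04000. Real growth factor = 1.04000 / 1.35704 ≈ 0.76637.
Total real return ≈ -23.3627%.

-23.36%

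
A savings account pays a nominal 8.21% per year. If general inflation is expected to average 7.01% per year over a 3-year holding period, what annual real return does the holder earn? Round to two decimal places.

1.12%

With constant rates the annual real return is the same each year: (1+8.21%)/(1+7.01%) − 1 = 0.01121.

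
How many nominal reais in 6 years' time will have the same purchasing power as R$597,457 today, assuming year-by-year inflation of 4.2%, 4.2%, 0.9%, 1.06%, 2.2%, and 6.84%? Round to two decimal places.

R$722,266.26

Cumulative price-level factor: 1.042 × 1.042 × 1.009 × 1.0106 × 1.022 × 1.0684 ≈ 1.2089008229.
The nominal amount required is R$597,457 scaled up by that factor.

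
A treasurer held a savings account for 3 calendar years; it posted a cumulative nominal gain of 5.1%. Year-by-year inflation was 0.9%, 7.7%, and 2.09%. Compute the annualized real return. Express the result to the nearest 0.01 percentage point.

-1.79%

Cumulative inflation factor: 1.009 × 1.077 × 1.0209 ≈ 1.10940.
Nominal growth factor: 1.05100. Real growth factor = 1.05100 / 1.10940 ≈ 0.94735.
Annualized: 0.94735^(1/3) − 1 ≈ -0.01787.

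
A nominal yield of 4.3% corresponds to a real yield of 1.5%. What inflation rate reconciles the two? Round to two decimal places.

2.76%

From (1+r_nom) = (1+r_real)(1+π), we get 1+π = (1 + 4.3%)/(1 + 1.5%) = 1.043/1.015 ≈ 1.02759.
So π ≈ 2.7586%.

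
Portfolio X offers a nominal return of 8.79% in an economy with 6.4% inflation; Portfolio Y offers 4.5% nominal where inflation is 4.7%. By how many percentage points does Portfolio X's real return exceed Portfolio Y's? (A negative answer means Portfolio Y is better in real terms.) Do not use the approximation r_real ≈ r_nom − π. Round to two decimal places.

2.44

Portfolio X real return: 1.0879/1.064 − 1 = 2.246%.
Portfolio Y real return: 1.045/1.047 − 1 = -0.191%.
Difference: 2.246 − (-0.191) = 2.437 pp.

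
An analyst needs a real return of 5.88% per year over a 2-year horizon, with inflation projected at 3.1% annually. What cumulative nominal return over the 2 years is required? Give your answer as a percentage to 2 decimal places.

Required annual nominal rate: (1+5.88%)(1+3.1%) − 1 = 9.16228%.
Cumulative over 2 years: (1 + 0.0916228)^2 − 1 ≈ 0.19164.

19.16%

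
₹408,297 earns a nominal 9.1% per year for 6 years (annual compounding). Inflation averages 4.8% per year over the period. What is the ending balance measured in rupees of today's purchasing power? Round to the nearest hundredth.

Nominal value at maturity: ₹408,297 × (1 + 9.1%)^6 ≈ ₹688,532.89.
Price-level factor over 6 years: (1 + 4.8%)^6 ≈ 1.3248530073.
The maturity value deflated by that factor is the answer in today's purchasing power.

₹519,705.12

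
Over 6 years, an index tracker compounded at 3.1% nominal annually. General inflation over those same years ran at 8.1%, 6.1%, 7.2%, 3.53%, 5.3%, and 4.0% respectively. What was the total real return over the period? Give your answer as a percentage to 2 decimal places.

-13.84%

Cumulative inflation factor: 1.081 × 1.061 × 1.072 × 1.0353 × 1.053 × 1.040 ≈ 1.39400.
Nominal growth factor: 1.20102. Real growth factor = 1.20102 / 1.39400 ≈ 0.86157.
Total real return ≈ -13.8435%.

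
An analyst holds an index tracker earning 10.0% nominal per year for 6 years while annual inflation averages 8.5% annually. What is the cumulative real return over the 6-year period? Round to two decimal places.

8.59%

The annual real rate is (1+10.0%)/(1+8.5%) − 1 = 1.3825%.
Compounded over 6 years: (1 + 0.013825)^6 − 1 ≈ 0.08587.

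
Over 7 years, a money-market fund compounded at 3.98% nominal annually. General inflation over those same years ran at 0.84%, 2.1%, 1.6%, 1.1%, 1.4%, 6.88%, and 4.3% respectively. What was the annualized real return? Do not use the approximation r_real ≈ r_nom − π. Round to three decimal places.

Cumulative inflation factor: 1.0084 × 1.021 × 1.016 × 1.011 × 1.014 × 1.0688 × 1.043 ≈ 1.19542.
Nominal growth factor: 1.31416. Real growth factor = 1.31416 / 1.19542 ≈ 1.09933.
Annualized: 1.09933^(1/7) − 1 ≈ 0.01362.

1.362%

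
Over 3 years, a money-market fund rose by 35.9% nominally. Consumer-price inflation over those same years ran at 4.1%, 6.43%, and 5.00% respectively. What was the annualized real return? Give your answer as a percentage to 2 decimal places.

5.32%

Cumulative inflation factor: 1.041 × 1.0643 × 1.0500 ≈ 1.16333.
Nominal growth factor: 1.35900. Real growth factor = 1.35900 / 1.16333 ≈ 1.16820.
Annualized: 1.16820^(1/3) − 1 ≈ 0.05319.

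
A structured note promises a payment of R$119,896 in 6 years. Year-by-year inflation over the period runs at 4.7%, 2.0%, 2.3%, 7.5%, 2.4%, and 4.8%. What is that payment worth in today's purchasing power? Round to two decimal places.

R$95,128.91

Price-level factor over 6 years: 1.047 × 1.020 × 1.023 × 1.075 × 1.024 × 1.048 ≈ 1.2603529745.
Purchasing power today: R$119,896 divided by that factor.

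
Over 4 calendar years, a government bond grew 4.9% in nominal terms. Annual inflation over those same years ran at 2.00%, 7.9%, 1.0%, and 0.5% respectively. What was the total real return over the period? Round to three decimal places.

Cumulative inflation factor: 1.0200 × 1.079 × 1.010 × 1.005 ≈ 1.11714.
Nominal growth factor: 1.04900. Real growth factor = 1.04900 / 1.11714 ≈ 0.93900.
Total real return ≈ -6.0998%.

-6.100%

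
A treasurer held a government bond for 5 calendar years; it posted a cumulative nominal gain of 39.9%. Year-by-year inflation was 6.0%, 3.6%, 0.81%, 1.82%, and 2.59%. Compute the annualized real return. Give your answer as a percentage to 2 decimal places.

3.88%

Cumulative inflation factor: 1.060 × 1.036 × 1.0081 × 1.0182 × 1.0259 ≈ 1.15640.
Nominal growth factor: 1.39900. Real growth factor = 1.39900 / 1.15640 ≈ 1.20979.
Annualized: 1.20979^(1/5) − 1 ≈ 0.03882.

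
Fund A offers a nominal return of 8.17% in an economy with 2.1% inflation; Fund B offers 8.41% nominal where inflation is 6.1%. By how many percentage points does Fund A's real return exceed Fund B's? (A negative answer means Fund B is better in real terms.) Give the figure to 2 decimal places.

3.77

Fund A real return: 1.0817/1.021 − 1 = 5.945%.
Fund B real return: 1.0841/1.061 − 1 = 2.177%.
Difference: 5.945 − 2.177 = 3.768 pp.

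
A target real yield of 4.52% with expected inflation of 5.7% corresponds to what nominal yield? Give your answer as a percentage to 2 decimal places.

10.48%

By the Fisher equation, 1 + r_nom = (1 + 4.52%)(1 + 5.7%) = 1.0452 × 1.057 = 1.1047764.
So r_nom = 10.47764%.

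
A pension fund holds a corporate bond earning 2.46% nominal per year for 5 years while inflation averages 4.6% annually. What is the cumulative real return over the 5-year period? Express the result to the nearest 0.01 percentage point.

The annual real rate is (1+2.46%)/(1+4.6%) − 1 = -2.0459%.
Compounded over 5 years: (1 + -0.020459)^5 − 1 ≈ -0.09819.

-9.82%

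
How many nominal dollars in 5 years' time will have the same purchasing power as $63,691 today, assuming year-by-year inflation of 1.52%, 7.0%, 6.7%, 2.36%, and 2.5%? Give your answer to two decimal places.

$77,451.89

Cumulative price-level factor: 1.0152 × 1.070 × 1.067 × 1.0236 × 1.025 ≈ 1.2160570470.
Multiplying $63,691 by the price-level factor gives the future nominal sum.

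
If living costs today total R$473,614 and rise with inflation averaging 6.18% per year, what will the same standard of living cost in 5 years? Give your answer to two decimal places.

R$639,202.02

Cumulative price-level factor: (1+6.18%)^5 ≈ 1.3496265247.
Multiplying R$473,614 by the price-level factor gives the future nominal sum.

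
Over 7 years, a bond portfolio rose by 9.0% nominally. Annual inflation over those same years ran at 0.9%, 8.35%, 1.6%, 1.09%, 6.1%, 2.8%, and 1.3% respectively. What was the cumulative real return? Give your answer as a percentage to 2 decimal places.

Cumulative inflation factor: 1.009 × 1.0835 × 1.016 × 1.0109 × 1.061 × 1.028 × 1.013 ≈ 1.24062.
Nominal growth factor: 1.09000. Real growth factor = 1.09000 / 1.24062 ≈ 0.87859.
Total real return ≈ -12.1409%.

-12.14%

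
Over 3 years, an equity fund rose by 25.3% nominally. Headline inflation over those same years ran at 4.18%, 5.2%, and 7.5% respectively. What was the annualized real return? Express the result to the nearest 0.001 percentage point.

Cumulative inflation factor: 1.0418 × 1.052 × 1.075 ≈ 1.17817.
Nominal growth factor: 1.25300. Real growth factor = 1.25300 / 1.17817 ≈ 1.06351.
Annualized: 1.06351^(1/3) − 1 ≈ 0.02074.

2.074%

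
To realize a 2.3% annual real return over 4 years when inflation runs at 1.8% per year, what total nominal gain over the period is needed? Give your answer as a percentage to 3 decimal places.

17.623%

Required annual nominal rate: (1+2.3%)(1+1.8%) − 1 = 4.1414%.
Cumulative over 4 years: (1 + 0.041414)^4 − 1 ≈ 0.17623.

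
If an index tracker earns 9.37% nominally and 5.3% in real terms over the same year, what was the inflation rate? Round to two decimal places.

3.87%

From (1+r_nom) = (1+r_real)(1+π), we get 1+π = (1 + 9.37%)/(1 + 5.3%) = 1.0937/1.053 ≈ 1.03865.
So π ≈ 3.8651%.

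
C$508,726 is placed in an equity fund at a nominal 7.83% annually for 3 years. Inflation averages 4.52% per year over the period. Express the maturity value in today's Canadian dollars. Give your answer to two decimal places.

C$558,604.65

Nominal value at maturity: C$508,726 × (1 + 7.83%)^3 ≈ C$637,826.78.
Price-level factor over 3 years: (1 + 4.52%)^3 ≈ 1.1418214654.
The maturity value deflated by that factor is the answer in today's purchasing power.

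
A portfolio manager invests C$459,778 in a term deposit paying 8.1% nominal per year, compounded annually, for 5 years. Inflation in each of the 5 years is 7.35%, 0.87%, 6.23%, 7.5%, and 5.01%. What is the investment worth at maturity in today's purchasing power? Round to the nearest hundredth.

Nominal value at maturity: C$459,778 × (1 + 8.1%)^5 ≈ C$678,698.14.
Price-level factor over 5 years: 1.0735 × 1.0087 × 1.0623 × 1.075 × 1.0501 ≈ 1.2985251748.
Dividing the nominal maturity value by the price-level factor gives the value in today's money.

C$522,668.45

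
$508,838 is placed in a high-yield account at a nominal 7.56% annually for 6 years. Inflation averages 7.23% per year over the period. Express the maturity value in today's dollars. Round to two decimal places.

$518,306.27

Nominal value at maturity: $508,838 × (1 + 7.56%)^6 ≈ $787,923.94.
Price-level factor over 6 years: (1 + 7.23%)^6 ≈ 1.5201898760.
Dividing the nominal maturity value by the price-level factor gives the value in today's money.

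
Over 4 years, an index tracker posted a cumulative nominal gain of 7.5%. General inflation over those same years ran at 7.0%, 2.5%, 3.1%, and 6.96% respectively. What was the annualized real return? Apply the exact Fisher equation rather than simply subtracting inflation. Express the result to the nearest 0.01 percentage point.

-2.90%

Cumulative inflation factor: 1.070 × 1.025 × 1.031 × 1.0696 ≈ 1.20945.
Nominal growth factor: 1.07500. Real growth factor = 1.07500 / 1.20945 ≈ 0.88883.
Annualized: 0.88883^(1/4) − 1 ≈ -0.02903.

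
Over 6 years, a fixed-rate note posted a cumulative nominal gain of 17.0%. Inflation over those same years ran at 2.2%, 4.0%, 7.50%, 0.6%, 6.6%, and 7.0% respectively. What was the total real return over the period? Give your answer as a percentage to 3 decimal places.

Cumulative inflation factor: 1.022 × 1.040 × 1.0750 × 1.006 × 1.066 × 1.070 ≈ 1.31109.
Nominal growth factor: 1.17000. Real growth factor = 1.17000 / 1.31109 ≈ 0.89239.
Total real return ≈ -10.7611%.

-10.761%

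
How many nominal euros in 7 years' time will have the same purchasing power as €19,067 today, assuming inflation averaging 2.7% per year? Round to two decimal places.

Cumulative price-level factor: (1+2.7%)^7 ≈ 1.2050168095.
The nominal amount required is €19,067 scaled up by that factor.

€22,976.06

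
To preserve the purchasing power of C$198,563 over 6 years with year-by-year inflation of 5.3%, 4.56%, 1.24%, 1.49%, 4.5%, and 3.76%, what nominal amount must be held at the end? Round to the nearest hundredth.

C$243,564.46

Cumulative price-level factor: 1.053 × 1.0456 × 1.0124 × 1.0149 × 1.045 × 1.0376 ≈ 1.2266356662.
Multiplying C$198,563 by the price-level factor gives the future nominal sum.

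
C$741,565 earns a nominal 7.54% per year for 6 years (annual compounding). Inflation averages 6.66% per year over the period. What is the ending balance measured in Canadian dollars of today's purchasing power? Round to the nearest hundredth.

C$779,040.33

Nominal value at maturity: C$741,565 × (1 + 7.54%)^6 ≈ C$1,147,015.84.
Price-level factor over 6 years: (1 + 6.66%)^6 ≈ 1.4723446279.
Dividing the nominal maturity value by the price-level factor gives the value in today's money.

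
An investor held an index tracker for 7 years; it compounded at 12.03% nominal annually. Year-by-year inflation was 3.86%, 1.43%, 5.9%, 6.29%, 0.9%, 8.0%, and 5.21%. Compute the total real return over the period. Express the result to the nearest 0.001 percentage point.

62.917%

Cumulative inflation factor: 1.0386 × 1.0143 × 1.059 × 1.0629 × 1.009 × 1.080 × 1.0521 ≈ 1.35949.
Nominal growth factor: 2.21483. Real growth factor = 2.21483 / 1.35949 ≈ 1.62917.
Total real return ≈ 62.9166%.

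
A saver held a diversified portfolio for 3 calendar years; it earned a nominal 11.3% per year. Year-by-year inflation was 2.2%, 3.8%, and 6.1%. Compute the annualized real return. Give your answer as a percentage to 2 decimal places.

7.00%

Cumulative inflation factor: 1.022 × 1.038 × 1.061 ≈ 1.12555.
Nominal growth factor: 1.37875. Real growth factor = 1.37875 / 1.12555 ≈ 1.22496.
Annualized: 1.22496^(1/3) − 1 ≈ 0.06998.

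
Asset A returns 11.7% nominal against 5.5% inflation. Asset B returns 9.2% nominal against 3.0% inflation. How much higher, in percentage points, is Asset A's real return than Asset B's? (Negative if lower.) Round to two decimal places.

-0.14

Asset A real return: 1.117/1.055 − 1 = 5.877%.
Asset B real return: 1.092/1.030 − 1 = 6.019%.
Difference: 5.877 − 6.019 = -0.142 pp.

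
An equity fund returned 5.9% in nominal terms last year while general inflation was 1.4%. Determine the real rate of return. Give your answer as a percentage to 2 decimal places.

4.44%

Real return via the Fisher equation: (1 + 5.9%)/(1 + 1.4%) − 1 = 1.059/1.014 − 1 ≈ 0.04438.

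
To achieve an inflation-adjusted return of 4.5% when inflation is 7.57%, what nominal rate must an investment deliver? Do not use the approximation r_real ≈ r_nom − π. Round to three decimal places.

12.411%

By the Fisher equation, 1 + r_nom = (1 + 4.5%)(1 + 7.57%) = 1.045 × 1.0757 = 1.1241065.
So r_nom = 12.41065%.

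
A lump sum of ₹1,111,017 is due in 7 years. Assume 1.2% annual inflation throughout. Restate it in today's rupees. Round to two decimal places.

Price-level factor over 7 years: (1 + 1.2%)^7 ≈ 1.0870852110.
Purchasing power today: ₹1,111,017 divided by that factor.

₹1,022,014.64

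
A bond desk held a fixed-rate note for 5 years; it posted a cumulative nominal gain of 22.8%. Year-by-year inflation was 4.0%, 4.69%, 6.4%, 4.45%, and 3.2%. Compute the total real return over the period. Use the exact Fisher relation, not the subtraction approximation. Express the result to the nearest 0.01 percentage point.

Cumulative inflation factor: 1.040 × 1.0469 × 1.064 × 1.0445 × 1.032 ≈ 1.24873.
Nominal growth factor: 1.22800. Real growth factor = 1.22800 / 1.24873 ≈ 0.98340.
Total real return ≈ -1.6600%.

-1.66%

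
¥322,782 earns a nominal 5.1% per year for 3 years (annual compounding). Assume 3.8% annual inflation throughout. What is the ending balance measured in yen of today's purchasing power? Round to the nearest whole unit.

¥335,062

Nominal value at maturity: ¥322,782 × (1 + 5.1%)^3 ≈ ¥374,729.
Price-level factor over 3 years: (1 + 3.8%)^3 = 1.118386872.
The maturity value deflated by that factor is the answer in today's purchasing power.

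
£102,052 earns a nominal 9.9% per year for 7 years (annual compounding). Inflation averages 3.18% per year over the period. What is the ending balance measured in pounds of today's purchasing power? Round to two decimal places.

Nominal value at maturity: £102,052 × (1 + 9.9%)^7 ≈ £197,608.38.
Price-level factor over 7 years: (1 + 3.18%)^7 ≈ 1.2449980315.
The maturity value deflated by that factor is the answer in today's purchasing power.

£158,721.84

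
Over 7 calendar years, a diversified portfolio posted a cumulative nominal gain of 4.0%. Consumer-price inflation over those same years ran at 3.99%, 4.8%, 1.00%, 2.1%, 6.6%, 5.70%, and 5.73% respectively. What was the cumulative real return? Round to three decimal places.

Cumulative inflation factor: 1.0399 × 1.048 × 1.0100 × 1.021 × 1.066 × 1.0570 × 1.0573 ≈ 1.33885.
Nominal growth factor: 1.04000. Real growth factor = 1.04000 / 1.33885 ≈ 0.77679.
Total real return ≈ -22.3211%.

-22.321%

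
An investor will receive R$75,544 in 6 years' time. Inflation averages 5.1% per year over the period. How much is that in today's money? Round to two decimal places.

Price-level factor over 6 years: (1 + 5.1%)^6 ≈ 1.3477715858.
Purchasing power today: R$75,544 divided by that factor.

R$56,051.04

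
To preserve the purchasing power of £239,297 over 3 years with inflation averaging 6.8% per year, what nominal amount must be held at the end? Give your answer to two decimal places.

Cumulative price-level factor: (1+6.8%)^3 = 1.218186432.
Multiplying £239,297 by the price-level factor gives the future nominal sum.

£291,508.36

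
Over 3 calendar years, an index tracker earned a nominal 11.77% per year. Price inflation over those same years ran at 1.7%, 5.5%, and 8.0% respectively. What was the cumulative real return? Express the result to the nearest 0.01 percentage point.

Cumulative inflation factor: 1.017 × 1.055 × 1.080 ≈ 1.15877.
Nominal growth factor: 1.39629. Real growth factor = 1.39629 / 1.15877 ≈ 1.20498.
Total real return ≈ 20.4977%.

20.50%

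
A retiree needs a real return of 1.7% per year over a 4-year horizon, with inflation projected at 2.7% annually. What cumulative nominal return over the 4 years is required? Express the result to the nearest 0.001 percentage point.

19.005%

Required annual nominal rate: (1+1.7%)(1+2.7%) − 1 = 4.4459%.
Cumulative over 4 years: (1 + 0.044459)^4 − 1 ≈ 0.19005.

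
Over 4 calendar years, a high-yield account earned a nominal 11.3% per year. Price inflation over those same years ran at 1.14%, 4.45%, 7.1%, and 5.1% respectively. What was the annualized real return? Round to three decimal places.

Cumulative inflation factor: 1.0114 × 1.0445 × 1.071 × 1.051 ≈ 1.18911.
Nominal growth factor: 1.53455. Real growth factor = 1.53455 / 1.18911 ≈ 1.29050.
Annualized: 1.29050^(1/4) − 1 ≈ 0.06583.

6.583%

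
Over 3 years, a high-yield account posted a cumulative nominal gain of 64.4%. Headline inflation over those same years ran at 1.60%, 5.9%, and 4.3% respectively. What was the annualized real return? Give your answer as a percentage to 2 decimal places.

Cumulative inflation factor: 1.0160 × 1.059 × 1.043 ≈ 1.12221.
Nominal growth factor: 1.64400. Real growth factor = 1.64400 / 1.12221 ≈ 1.46497.
Annualized: 1.46497^(1/3) − 1 ≈ 0.13573.

13.57%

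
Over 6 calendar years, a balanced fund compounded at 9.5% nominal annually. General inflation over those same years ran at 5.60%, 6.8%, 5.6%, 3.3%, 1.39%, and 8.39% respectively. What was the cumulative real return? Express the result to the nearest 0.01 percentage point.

Cumulative inflation factor: 1.0560 × 1.068 × 1.056 × 1.033 × 1.0139 × 1.0839 ≈ 1.35202.
Nominal growth factor: 1.72379. Real growth factor = 1.72379 / 1.35202 ≈ 1.27497.
Total real return ≈ 27.4973%.

27.50%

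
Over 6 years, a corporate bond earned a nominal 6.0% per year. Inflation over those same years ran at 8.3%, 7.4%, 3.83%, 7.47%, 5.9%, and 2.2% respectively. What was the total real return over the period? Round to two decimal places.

0.98%

Cumulative inflation factor: 1.083 × 1.074 × 1.0383 × 1.0747 × 1.059 × 1.022 ≈ 1.40472.
Nominal growth factor: 1.41852. Real growth factor = 1.41852 / 1.40472 ≈ 1.00982.
Total real return ≈ 0.9824%.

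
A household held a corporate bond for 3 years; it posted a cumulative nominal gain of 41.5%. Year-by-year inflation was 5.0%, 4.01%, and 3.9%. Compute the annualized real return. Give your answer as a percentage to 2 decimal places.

7.64%

Cumulative inflation factor: 1.050 × 1.0401 × 1.039 ≈ 1.13470.
Nominal growth factor: 1.41500. Real growth factor = 1.41500 / 1.13470 ≈ 1.24703.
Annualized: 1.24703^(1/3) − 1 ≈ 0.07636.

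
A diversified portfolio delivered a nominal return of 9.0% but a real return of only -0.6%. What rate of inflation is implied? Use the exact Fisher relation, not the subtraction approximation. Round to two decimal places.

9.66%

From (1+r_nom) = (1+r_real)(1+π), we get 1+π = (1 + 9.0%)/(1 − 0.6%) = 1.090/0.994 ≈ 1.09658.
So π ≈ 9.6579%.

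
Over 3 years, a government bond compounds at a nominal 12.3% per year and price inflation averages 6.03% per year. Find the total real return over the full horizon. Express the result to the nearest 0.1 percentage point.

The annual real rate is (1+12.3%)/(1+6.03%) − 1 = 5.9134%.
Compounded over 3 years: (1 + 0.059134)^3 − 1 ≈ 0.18810.

18.8%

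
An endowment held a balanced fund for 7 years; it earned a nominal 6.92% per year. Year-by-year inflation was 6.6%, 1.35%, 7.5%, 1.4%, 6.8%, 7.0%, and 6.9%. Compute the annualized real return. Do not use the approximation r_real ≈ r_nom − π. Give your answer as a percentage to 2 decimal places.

1.51%

Cumulative inflation factor: 1.066 × 1.0135 × 1.075 × 1.014 × 1.068 × 1.070 × 1.069 ≈ 1.43867.
Nominal growth factor: 1.59740. Real growth factor = 1.59740 / 1.43867 ≈ 1.11033.
Annualized: 1.11033^(1/7) − 1 ≈ 0.01506.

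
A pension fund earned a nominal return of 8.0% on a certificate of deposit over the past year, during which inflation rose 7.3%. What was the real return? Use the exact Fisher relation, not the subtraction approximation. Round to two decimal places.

Real return via the Fisher equation: (1 + 8.0%)/(1 + 7.3%) − 1 = 1.080/1.073 − 1 ≈ 0.00652.

0.65%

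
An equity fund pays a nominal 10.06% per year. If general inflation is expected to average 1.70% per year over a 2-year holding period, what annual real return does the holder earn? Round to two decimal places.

8.22%

With constant rates the annual real return is the same each year: (1+10.06%)/(1+1.70%) − 1 = 0.08220.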